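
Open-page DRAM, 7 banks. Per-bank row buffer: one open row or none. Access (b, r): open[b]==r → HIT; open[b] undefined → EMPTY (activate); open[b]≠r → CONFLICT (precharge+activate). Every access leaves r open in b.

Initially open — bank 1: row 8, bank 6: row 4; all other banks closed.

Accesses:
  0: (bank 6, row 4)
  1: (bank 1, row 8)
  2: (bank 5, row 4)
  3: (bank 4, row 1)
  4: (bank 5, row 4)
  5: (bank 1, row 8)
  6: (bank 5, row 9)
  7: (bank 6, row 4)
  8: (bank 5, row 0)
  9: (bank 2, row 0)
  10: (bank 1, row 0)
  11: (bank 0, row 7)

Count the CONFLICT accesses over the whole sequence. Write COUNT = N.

step 0: bank6 4->4 [HIT]
step 1: bank1 8->8 [HIT]
step 2: bank5 None->4 [EMPTY]
step 3: bank4 None->1 [EMPTY]
step 4: bank5 4->4 [HIT]
step 5: bank1 8->8 [HIT]
step 6: bank5 4->9 [CONFLICT]
step 7: bank6 4->4 [HIT]
step 8: bank5 9->0 [CONFLICT]
step 9: bank2 None->0 [EMPTY]
step 10: bank1 8->0 [CONFLICT]
step 11: bank0 None->7 [EMPTY]

COUNT = 3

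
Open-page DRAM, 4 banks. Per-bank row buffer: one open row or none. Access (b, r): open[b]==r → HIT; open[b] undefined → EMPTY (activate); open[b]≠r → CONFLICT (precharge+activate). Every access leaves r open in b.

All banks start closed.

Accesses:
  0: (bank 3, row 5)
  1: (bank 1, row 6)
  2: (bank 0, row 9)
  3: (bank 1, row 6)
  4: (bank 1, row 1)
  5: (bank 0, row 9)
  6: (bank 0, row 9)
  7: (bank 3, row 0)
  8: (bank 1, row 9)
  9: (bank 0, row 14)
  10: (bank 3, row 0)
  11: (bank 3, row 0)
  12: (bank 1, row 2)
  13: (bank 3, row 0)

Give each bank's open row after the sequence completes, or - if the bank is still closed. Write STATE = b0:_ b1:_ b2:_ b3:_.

0: bank 3 row 5 — prev None → EMPTY
1: bank 1 row 6 — prev None → EMPTY
2: bank 0 row 9 — prev None → EMPTY
3: bank 1 row 6 — prev 6 → HIT
4: bank 1 row 1 — prev 6 → CONFLICT
5: bank 0 row 9 — prev 9 → HIT
6: bank 0 row 9 — prev 9 → HIT
7: bank 3 row 0 — prev 5 → CONFLICT
8: bank 1 row 9 — prev 1 → CONFLICT
9: bank 0 row 14 — prev 9 → CONFLICT
10: bank 3 row 0 — prev 0 → HIT
11: bank 3 row 0 — prev 0 → HIT
12: bank 1 row 2 — prev 9 → CONFLICT
13: bank 3 row 0 — prev 0 → HIT

STATE = b0:14 b1:2 b2:- b3:0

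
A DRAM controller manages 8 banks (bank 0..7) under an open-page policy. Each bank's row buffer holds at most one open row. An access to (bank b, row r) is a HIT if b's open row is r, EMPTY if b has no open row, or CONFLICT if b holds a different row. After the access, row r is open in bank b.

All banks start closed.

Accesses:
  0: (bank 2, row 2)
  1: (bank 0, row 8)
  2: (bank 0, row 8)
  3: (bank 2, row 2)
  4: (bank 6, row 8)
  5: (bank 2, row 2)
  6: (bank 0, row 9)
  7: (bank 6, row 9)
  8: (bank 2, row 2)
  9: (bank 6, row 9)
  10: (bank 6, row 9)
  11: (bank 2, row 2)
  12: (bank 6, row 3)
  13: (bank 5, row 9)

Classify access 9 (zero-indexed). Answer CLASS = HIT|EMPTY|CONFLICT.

  [0] b2 r2: no row ⇒ E
  [1] b0 r8: no row ⇒ E
  [2] b0 r8: had r8 ⇒ H
  [3] b2 r2: had r2 ⇒ H
  [4] b6 r8: no row ⇒ E
  [5] b2 r2: had r2 ⇒ H
  [6] b0 r9: had r8 ⇒ C
  [7] b6 r9: had r8 ⇒ C
  [8] b2 r2: had r2 ⇒ H
  [9] b6 r9: had r9 ⇒ H
  [10] b6 r9: had r9 ⇒ H
  [11] b2 r2: had r2 ⇒ H
  [12] b6 r3: had r9 ⇒ C
  [13] b5 r9: no row ⇒ E

CLASS = HIT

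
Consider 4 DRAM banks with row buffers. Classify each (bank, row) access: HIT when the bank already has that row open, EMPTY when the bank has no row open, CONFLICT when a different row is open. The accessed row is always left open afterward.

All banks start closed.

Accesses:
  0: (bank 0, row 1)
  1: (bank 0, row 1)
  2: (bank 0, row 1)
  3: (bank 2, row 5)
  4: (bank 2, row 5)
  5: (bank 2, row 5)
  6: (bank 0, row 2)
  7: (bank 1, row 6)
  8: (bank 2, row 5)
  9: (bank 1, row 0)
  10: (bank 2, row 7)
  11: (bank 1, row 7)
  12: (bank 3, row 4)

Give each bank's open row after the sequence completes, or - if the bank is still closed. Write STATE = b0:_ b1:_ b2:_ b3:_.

STATE = b0:2 b1:7 b2:7 b3:4

  [0] b0 r1: no row ⇒ E
  [1] b0 r1: had r1 ⇒ H
  [2] b0 r1: had r1 ⇒ H
  [3] b2 r5: no row ⇒ E
  [4] b2 r5: had r5 ⇒ H
  [5] b2 r5: had r5 ⇒ H
  [6] b0 r2: had r1 ⇒ C
  [7] b1 r6: no row ⇒ E
  [8] b2 r5: had r5 ⇒ H
  [9] b1 r0: had r6 ⇒ C
  [10] b2 r7: had r5 ⇒ C
  [11] b1 r7: had r0 ⇒ C
  [12] b3 r4: no row ⇒ E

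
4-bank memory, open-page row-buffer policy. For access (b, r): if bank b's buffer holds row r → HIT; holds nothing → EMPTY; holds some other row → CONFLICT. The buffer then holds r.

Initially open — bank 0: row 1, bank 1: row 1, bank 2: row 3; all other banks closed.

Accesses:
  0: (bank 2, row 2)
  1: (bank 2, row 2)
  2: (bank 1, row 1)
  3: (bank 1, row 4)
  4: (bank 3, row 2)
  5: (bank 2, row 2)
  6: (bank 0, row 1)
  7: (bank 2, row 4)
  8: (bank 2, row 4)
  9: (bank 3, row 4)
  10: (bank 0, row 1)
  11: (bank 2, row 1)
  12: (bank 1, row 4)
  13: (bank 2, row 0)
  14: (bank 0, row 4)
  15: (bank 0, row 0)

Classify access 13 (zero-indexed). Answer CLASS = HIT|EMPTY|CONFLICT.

  [0] b2 r2: had r3 ⇒ C
  [1] b2 r2: had r2 ⇒ H
  [2] b1 r1: had r1 ⇒ H
  [3] b1 r4: had r1 ⇒ C
  [4] b3 r2: no row ⇒ E
  [5] b2 r2: had r2 ⇒ H
  [6] b0 r1: had r1 ⇒ H
  [7] b2 r4: had r2 ⇒ C
  [8] b2 r4: had r4 ⇒ H
  [9] b3 r4: had r2 ⇒ C
  [10] b0 r1: had r1 ⇒ H
  [11] b2 r1: had r4 ⇒ C
  [12] b1 r4: had r4 ⇒ H
  [13] b2 r0: had r1 ⇒ C
  [14] b0 r4: had r1 ⇒ C
  [15] b0 r0: had r4 ⇒ C

CLASS = CONFLICT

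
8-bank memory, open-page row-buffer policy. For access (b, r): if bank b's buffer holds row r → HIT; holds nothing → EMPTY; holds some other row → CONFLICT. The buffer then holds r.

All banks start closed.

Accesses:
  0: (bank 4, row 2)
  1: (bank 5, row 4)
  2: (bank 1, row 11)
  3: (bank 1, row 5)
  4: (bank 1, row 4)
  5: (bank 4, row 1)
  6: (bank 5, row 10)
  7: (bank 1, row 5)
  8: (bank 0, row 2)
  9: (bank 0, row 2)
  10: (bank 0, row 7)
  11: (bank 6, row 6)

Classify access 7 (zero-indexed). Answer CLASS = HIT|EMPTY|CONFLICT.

  [0] b4 r2: no row ⇒ E
  [1] b5 r4: no row ⇒ E
  [2] b1 r11: no row ⇒ E
  [3] b1 r5: had r11 ⇒ C
  [4] b1 r4: had r5 ⇒ C
  [5] b4 r1: had r2 ⇒ C
  [6] b5 r10: had r4 ⇒ C
  [7] b1 r5: had r4 ⇒ C
  [8] b0 r2: no row ⇒ E
  [9] b0 r2: had r2 ⇒ H
  [10] b0 r7: had r2 ⇒ C
  [11] b6 r6: no row ⇒ E

CLASS = CONFLICT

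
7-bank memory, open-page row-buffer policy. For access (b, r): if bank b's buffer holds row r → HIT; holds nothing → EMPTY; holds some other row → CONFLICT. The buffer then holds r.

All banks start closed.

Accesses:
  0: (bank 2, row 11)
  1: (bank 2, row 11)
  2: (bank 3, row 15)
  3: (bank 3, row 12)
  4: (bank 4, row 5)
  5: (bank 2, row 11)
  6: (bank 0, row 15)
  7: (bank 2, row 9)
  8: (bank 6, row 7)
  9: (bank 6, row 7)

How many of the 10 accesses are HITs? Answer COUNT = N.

COUNT = 3

step 0: bank2 None->11 [EMPTY]
step 1: bank2 11->11 [HIT]
step 2: bank3 None->15 [EMPTY]
step 3: bank3 15->12 [CONFLICT]
step 4: bank4 None->5 [EMPTY]
step 5: bank2 11->11 [HIT]
step 6: bank0 None->15 [EMPTY]
step 7: bank2 11->9 [CONFLICT]
step 8: bank6 None->7 [EMPTY]
step 9: bank6 7->7 [HIT]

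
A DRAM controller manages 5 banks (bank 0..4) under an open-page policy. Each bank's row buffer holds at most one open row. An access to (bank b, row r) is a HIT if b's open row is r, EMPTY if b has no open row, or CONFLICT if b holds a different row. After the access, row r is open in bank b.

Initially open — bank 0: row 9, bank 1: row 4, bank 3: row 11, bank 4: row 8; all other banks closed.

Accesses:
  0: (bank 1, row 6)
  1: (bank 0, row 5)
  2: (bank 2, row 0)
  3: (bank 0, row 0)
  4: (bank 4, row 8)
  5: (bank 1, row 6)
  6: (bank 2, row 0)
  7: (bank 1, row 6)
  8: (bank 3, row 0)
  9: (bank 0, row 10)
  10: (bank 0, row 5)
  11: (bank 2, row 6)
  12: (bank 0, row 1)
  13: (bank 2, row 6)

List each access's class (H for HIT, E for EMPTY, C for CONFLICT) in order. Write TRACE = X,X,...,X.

TRACE = C,C,E,C,H,H,H,H,C,C,C,C,C,H

  [0] b1 r6: had r4 ⇒ C
  [1] b0 r5: had r9 ⇒ C
  [2] b2 r0: no row ⇒ E
  [3] b0 r0: had r5 ⇒ C
  [4] b4 r8: had r8 ⇒ H
  [5] b1 r6: had r6 ⇒ H
  [6] b2 r0: had r0 ⇒ H
  [7] b1 r6: had r6 ⇒ H
  [8] b3 r0: had r11 ⇒ C
  [9] b0 r10: had r0 ⇒ C
  [10] b0 r5: had r10 ⇒ C
  [11] b2 r6: had r0 ⇒ C
  [12] b0 r1: had r5 ⇒ C
  [13] b2 r6: had r6 ⇒ H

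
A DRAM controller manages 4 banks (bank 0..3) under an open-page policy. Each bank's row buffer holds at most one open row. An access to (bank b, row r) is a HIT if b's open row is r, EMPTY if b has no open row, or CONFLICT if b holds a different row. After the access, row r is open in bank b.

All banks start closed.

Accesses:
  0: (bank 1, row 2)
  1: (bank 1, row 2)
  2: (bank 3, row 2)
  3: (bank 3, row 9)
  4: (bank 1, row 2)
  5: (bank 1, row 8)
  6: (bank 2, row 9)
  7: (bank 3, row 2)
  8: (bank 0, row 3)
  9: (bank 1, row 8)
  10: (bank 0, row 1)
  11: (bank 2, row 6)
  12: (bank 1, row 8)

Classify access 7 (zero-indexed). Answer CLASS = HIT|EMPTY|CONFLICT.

CLASS = CONFLICT

  [0] b1 r2: no row ⇒ E
  [1] b1 r2: had r2 ⇒ H
  [2] b3 r2: no row ⇒ E
  [3] b3 r9: had r2 ⇒ C
  [4] b1 r2: had r2 ⇒ H
  [5] b1 r8: had r2 ⇒ C
  [6] b2 r9: no row ⇒ E
  [7] b3 r2: had r9 ⇒ C
  [8] b0 r3: no row ⇒ E
  [9] b1 r8: had r8 ⇒ H
  [10] b0 r1: had r3 ⇒ C
  [11] b2 r6: had r9 ⇒ C
  [12] b1 r8: had r8 ⇒ H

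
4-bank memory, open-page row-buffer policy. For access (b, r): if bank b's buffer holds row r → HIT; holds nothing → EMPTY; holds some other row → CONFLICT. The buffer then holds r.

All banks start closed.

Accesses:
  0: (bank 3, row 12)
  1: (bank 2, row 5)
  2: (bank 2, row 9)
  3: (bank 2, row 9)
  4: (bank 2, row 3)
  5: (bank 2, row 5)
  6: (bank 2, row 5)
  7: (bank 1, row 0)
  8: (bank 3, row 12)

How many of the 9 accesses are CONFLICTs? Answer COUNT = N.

COUNT = 3

step 0: bank3 None->12 [EMPTY]
step 1: bank2 None->5 [EMPTY]
step 2: bank2 5->9 [CONFLICT]
step 3: bank2 9->9 [HIT]
step 4: bank2 9->3 [CONFLICT]
step 5: bank2 3->5 [CONFLICT]
step 6: bank2 5->5 [HIT]
step 7: bank1 None->0 [EMPTY]
step 8: bank3 12->12 [HIT]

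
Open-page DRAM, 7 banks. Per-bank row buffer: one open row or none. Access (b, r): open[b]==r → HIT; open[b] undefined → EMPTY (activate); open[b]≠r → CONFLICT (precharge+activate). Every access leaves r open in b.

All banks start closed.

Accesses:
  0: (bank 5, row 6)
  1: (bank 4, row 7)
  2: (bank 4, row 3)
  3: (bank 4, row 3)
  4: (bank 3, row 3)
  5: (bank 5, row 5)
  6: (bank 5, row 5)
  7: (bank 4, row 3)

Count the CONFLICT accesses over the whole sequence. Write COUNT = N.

  [0] b5 r6: no row ⇒ E
  [1] b4 r7: no row ⇒ E
  [2] b4 r3: had r7 ⇒ C
  [3] b4 r3: had r3 ⇒ H
  [4] b3 r3: no row ⇒ E
  [5] b5 r5: had r6 ⇒ C
  [6] b5 r5: had r5 ⇒ H
  [7] b4 r3: had r3 ⇒ H

COUNT = 2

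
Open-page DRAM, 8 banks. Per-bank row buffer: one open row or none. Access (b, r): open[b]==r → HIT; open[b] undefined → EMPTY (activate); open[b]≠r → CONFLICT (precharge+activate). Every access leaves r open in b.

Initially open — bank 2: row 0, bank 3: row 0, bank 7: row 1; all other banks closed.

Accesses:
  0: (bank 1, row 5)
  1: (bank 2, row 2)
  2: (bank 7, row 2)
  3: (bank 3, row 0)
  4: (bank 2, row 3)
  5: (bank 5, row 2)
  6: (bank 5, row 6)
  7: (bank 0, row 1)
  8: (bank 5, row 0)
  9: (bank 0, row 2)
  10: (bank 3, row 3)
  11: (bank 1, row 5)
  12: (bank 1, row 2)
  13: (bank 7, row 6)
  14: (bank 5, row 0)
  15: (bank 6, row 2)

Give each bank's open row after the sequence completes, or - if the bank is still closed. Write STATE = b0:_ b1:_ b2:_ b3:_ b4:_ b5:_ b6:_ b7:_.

0: bank 1 row 5 — prev None → EMPTY
1: bank 2 row 2 — prev 0 → CONFLICT
2: bank 7 row 2 — prev 1 → CONFLICT
3: bank 3 row 0 — prev 0 → HIT
4: bank 2 row 3 — prev 2 → CONFLICT
5: bank 5 row 2 — prev None → EMPTY
6: bank 5 row 6 — prev 2 → CONFLICT
7: bank 0 row 1 — prev None → EMPTY
8: bank 5 row 0 — prev 6 → CONFLICT
9: bank 0 row 2 — prev 1 → CONFLICT
10: bank 3 row 3 — prev 0 → CONFLICT
11: bank 1 row 5 — prev 5 → HIT
12: bank 1 row 2 — prev 5 → CONFLICT
13: bank 7 row 6 — prev 2 → CONFLICT
14: bank 5 row 0 — prev 0 → HIT
15: bank 6 row 2 — prev None → EMPTY

STATE = b0:2 b1:2 b2:3 b3:3 b4:- b5:0 b6:2 b7:6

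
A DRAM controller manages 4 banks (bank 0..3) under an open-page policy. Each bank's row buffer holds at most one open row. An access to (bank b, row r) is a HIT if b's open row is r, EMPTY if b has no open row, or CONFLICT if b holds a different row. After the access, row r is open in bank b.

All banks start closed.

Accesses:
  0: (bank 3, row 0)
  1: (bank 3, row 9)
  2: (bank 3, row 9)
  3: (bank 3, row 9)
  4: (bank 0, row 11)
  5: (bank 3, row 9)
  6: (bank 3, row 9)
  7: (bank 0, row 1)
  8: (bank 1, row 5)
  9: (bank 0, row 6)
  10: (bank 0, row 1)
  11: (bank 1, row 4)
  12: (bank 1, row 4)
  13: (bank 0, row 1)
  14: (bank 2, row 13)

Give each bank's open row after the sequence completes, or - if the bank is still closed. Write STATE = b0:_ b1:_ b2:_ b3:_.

STATE = b0:1 b1:4 b2:13 b3:9

0: bank 3 row 0 — prev None → EMPTY
1: bank 3 row 9 — prev 0 → CONFLICT
2: bank 3 row 9 — prev 9 → HIT
3: bank 3 row 9 — prev 9 → HIT
4: bank 0 row 11 — prev None → EMPTY
5: bank 3 row 9 — prev 9 → HIT
6: bank 3 row 9 — prev 9 → HIT
7: bank 0 row 1 — prev 11 → CONFLICT
8: bank 1 row 5 — prev None → EMPTY
9: bank 0 row 6 — prev 1 → CONFLICT
10: bank 0 row 1 — prev 6 → CONFLICT
11: bank 1 row 4 — prev 5 → CONFLICT
12: bank 1 row 4 — prev 4 → HIT
13: bank 0 row 1 — prev 1 → HIT
14: bank 2 row 13 — prev None → EMPTY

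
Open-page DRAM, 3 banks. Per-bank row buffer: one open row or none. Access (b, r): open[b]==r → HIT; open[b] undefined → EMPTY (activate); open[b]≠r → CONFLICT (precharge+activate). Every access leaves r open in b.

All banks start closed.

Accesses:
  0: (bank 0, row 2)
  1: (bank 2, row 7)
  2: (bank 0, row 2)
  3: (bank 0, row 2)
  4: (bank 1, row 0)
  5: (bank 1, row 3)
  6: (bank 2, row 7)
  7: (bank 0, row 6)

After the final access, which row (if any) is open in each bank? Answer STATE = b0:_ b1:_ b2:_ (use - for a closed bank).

#0 (0,2) E
#1 (2,7) E
#2 (0,2) H  (was 2)
#3 (0,2) H  (was 2)
#4 (1,0) E
#5 (1,3) C  (was 0)
#6 (2,7) H  (was 7)
#7 (0,6) C  (was 2)

STATE = b0:6 b1:3 b2:7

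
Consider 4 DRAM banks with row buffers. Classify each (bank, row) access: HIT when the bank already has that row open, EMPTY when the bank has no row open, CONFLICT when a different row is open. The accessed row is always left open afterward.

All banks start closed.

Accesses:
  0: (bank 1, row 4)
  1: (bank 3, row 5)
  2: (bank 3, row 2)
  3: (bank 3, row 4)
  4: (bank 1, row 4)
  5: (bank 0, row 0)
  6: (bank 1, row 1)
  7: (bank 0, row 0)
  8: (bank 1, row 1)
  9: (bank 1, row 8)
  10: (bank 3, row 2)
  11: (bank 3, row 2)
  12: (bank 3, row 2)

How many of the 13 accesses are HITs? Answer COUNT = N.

#0 (1,4) E
#1 (3,5) E
#2 (3,2) C  (was 5)
#3 (3,4) C  (was 2)
#4 (1,4) H  (was 4)
#5 (0,0) E
#6 (1,1) C  (was 4)
#7 (0,0) H  (was 0)
#8 (1,1) H  (was 1)
#9 (1,8) C  (was 1)
#10 (3,2) C  (was 4)
#11 (3,2) H  (was 2)
#12 (3,2) H  (was 2)

COUNT = 5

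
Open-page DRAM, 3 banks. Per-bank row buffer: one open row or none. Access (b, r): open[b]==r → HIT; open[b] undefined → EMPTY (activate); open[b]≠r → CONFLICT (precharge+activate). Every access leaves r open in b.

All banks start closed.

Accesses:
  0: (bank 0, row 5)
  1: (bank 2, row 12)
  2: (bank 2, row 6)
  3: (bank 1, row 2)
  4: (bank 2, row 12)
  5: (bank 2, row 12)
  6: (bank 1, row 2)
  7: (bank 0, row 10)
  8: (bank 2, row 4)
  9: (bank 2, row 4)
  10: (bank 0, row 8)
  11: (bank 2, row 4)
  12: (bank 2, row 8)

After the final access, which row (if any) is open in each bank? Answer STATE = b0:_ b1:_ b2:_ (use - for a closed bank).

step 0: bank0 None->5 [EMPTY]
step 1: bank2 None->12 [EMPTY]
step 2: bank2 12->6 [CONFLICT]
step 3: bank1 None->2 [EMPTY]
step 4: bank2 6->12 [CONFLICT]
step 5: bank2 12->12 [HIT]
step 6: bank1 2->2 [HIT]
step 7: bank0 5->10 [CONFLICT]
step 8: bank2 12->4 [CONFLICT]
step 9: bank2 4->4 [HIT]
step 10: bank0 10->8 [CONFLICT]
step 11: bank2 4->4 [HIT]
step 12: bank2 4->8 [CONFLICT]

STATE = b0:8 b1:2 b2:8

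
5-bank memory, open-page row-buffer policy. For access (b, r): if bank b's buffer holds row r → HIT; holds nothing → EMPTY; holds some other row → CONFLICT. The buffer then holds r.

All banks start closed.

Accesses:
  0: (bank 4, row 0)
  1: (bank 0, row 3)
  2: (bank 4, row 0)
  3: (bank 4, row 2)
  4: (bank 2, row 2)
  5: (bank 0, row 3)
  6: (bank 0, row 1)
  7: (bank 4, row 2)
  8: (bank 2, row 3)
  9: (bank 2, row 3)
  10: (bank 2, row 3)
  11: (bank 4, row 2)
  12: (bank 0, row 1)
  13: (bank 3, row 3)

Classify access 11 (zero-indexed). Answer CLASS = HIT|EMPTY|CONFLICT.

0: bank 4 row 0 — prev None → EMPTY
1: bank 0 row 3 — prev None → EMPTY
2: bank 4 row 0 — prev 0 → HIT
3: bank 4 row 2 — prev 0 → CONFLICT
4: bank 2 row 2 — prev None → EMPTY
5: bank 0 row 3 — prev 3 → HIT
6: bank 0 row 1 — prev 3 → CONFLICT
7: bank 4 row 2 — prev 2 → HIT
8: bank 2 row 3 — prev 2 → CONFLICT
9: bank 2 row 3 — prev 3 → HIT
10: bank 2 row 3 — prev 3 → HIT
11: bank 4 row 2 — prev 2 → HIT
12: bank 0 row 1 — prev 1 → HIT
13: bank 3 row 3 — prev None → EMPTY

CLASS = HIT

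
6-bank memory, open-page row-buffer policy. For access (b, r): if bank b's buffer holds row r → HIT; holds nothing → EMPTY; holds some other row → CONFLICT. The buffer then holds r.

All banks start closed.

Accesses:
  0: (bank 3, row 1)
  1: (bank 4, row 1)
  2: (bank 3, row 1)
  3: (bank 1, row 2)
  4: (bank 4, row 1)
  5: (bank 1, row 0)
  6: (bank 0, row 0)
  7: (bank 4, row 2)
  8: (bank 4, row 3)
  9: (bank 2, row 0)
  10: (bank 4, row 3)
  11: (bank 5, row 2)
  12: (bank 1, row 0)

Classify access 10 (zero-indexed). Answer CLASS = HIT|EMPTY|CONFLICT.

CLASS = HIT

#0 (3,1) E
#1 (4,1) E
#2 (3,1) H  (was 1)
#3 (1,2) E
#4 (4,1) H  (was 1)
#5 (1,0) C  (was 2)
#6 (0,0) E
#7 (4,2) C  (was 1)
#8 (4,3) C  (was 2)
#9 (2,0) E
#10 (4,3) H  (was 3)
#11 (5,2) E
#12 (1,0) H  (was 0)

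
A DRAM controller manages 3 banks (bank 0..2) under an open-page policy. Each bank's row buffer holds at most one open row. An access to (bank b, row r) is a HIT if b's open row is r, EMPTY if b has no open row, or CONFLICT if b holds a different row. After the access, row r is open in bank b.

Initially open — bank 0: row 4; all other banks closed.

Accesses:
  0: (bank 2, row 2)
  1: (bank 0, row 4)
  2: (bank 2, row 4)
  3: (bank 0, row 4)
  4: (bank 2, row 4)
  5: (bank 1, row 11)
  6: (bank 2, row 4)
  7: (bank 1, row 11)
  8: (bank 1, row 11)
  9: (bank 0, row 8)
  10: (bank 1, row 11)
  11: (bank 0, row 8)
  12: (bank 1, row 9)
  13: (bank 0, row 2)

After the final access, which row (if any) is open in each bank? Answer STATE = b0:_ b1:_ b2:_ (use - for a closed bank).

STATE = b0:2 b1:9 b2:4

step 0: bank2 None->2 [EMPTY]
step 1: bank0 4->4 [HIT]
step 2: bank2 2->4 [CONFLICT]
step 3: bank0 4->4 [HIT]
step 4: bank2 4->4 [HIT]
step 5: bank1 None->11 [EMPTY]
step 6: bank2 4->4 [HIT]
step 7: bank1 11->11 [HIT]
step 8: bank1 11->11 [HIT]
step 9: bank0 4->8 [CONFLICT]
step 10: bank1 11->11 [HIT]
step 11: bank0 8->8 [HIT]
step 12: bank1 11->9 [CONFLICT]
step 13: bank0 8->2 [CONFLICT]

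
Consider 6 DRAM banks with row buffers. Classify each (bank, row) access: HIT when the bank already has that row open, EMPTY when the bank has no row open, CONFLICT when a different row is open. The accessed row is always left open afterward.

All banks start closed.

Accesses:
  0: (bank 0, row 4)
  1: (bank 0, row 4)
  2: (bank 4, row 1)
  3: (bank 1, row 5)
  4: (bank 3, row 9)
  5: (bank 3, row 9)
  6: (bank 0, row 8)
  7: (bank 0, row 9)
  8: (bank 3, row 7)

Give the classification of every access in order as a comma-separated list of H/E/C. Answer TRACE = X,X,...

  [0] b0 r4: no row ⇒ E
  [1] b0 r4: had r4 ⇒ H
  [2] b4 r1: no row ⇒ E
  [3] b1 r5: no row ⇒ E
  [4] b3 r9: no row ⇒ E
  [5] b3 r9: had r9 ⇒ H
  [6] b0 r8: had r4 ⇒ C
  [7] b0 r9: had r8 ⇒ C
  [8] b3 r7: had r9 ⇒ C

TRACE = E,H,E,E,E,H,C,C,C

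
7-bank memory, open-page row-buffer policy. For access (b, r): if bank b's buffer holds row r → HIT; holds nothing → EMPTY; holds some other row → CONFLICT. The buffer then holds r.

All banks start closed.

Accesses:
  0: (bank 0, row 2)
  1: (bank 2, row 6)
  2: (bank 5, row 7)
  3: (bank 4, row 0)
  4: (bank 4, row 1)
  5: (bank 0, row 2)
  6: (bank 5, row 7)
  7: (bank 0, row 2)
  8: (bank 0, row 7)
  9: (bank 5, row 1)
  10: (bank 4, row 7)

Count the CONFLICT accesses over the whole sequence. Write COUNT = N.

step 0: bank0 None->2 [EMPTY]
step 1: bank2 None->6 [EMPTY]
step 2: bank5 None->7 [EMPTY]
step 3: bank4 None->0 [EMPTY]
step 4: bank4 0->1 [CONFLICT]
step 5: bank0 2->2 [HIT]
step 6: bank5 7->7 [HIT]
step 7: bank0 2->2 [HIT]
step 8: bank0 2->7 [CONFLICT]
step 9: bank5 7->1 [CONFLICT]
step 10: bank4 1->7 [CONFLICT]

COUNT = 4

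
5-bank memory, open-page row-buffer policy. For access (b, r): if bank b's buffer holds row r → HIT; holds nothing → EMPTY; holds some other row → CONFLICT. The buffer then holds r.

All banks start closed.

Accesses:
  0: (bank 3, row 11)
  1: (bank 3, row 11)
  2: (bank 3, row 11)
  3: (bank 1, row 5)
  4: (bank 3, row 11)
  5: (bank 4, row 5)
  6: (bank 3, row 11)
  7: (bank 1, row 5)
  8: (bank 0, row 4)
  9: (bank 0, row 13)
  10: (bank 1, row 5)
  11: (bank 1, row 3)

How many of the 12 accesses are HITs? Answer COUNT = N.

step 0: bank3 None->11 [EMPTY]
step 1: bank3 11->11 [HIT]
step 2: bank3 11->11 [HIT]
step 3: bank1 None->5 [EMPTY]
step 4: bank3 11->11 [HIT]
step 5: bank4 None->5 [EMPTY]
step 6: bank3 11->11 [HIT]
step 7: bank1 5->5 [HIT]
step 8: bank0 None->4 [EMPTY]
step 9: bank0 4->13 [CONFLICT]
step 10: bank1 5->5 [HIT]
step 11: bank1 5->3 [CONFLICT]

COUNT = 6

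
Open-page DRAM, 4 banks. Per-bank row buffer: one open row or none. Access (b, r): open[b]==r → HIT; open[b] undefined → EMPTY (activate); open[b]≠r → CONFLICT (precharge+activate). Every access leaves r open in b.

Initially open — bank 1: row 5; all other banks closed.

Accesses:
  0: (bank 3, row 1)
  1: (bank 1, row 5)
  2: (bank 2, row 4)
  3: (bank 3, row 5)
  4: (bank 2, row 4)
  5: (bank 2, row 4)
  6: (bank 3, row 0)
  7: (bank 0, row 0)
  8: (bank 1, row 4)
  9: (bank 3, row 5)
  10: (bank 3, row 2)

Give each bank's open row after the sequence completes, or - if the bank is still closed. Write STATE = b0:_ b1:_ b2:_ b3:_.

  [0] b3 r1: no row ⇒ E
  [1] b1 r5: had r5 ⇒ H
  [2] b2 r4: no row ⇒ E
  [3] b3 r5: had r1 ⇒ C
  [4] b2 r4: had r4 ⇒ H
  [5] b2 r4: had r4 ⇒ H
  [6] b3 r0: had r5 ⇒ C
  [7] b0 r0: no row ⇒ E
  [8] b1 r4: had r5 ⇒ C
  [9] b3 r5: had r0 ⇒ C
  [10] b3 r2: had r5 ⇒ C

STATE = b0:0 b1:4 b2:4 b3:2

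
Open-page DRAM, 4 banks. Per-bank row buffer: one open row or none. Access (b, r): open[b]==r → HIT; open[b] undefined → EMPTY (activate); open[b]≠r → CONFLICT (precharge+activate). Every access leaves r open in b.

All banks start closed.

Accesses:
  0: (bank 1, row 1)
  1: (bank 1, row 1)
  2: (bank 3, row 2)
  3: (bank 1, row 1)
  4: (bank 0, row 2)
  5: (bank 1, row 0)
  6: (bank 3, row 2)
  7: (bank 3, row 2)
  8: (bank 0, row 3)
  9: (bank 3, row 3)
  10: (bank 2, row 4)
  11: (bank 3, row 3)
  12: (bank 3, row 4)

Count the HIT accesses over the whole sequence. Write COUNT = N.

#0 (1,1) E
#1 (1,1) H  (was 1)
#2 (3,2) E
#3 (1,1) H  (was 1)
#4 (0,2) E
#5 (1,0) C  (was 1)
#6 (3,2) H  (was 2)
#7 (3,2) H  (was 2)
#8 (0,3) C  (was 2)
#9 (3,3) C  (was 2)
#10 (2,4) E
#11 (3,3) H  (was 3)
#12 (3,4) C  (was 3)

COUNT = 5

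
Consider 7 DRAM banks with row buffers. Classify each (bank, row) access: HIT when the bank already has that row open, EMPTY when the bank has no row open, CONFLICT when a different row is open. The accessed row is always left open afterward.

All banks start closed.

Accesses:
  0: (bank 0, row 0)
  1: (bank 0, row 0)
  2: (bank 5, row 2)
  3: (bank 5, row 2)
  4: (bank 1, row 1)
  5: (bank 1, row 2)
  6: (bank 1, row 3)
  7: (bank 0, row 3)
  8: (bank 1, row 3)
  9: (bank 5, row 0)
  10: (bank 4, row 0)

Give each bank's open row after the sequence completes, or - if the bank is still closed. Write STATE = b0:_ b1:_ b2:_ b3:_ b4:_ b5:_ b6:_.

0: bank 0 row 0 — prev None → EMPTY
1: bank 0 row 0 — prev 0 → HIT
2: bank 5 row 2 — prev None → EMPTY
3: bank 5 row 2 — prev 2 → HIT
4: bank 1 row 1 — prev None → EMPTY
5: bank 1 row 2 — prev 1 → CONFLICT
6: bank 1 row 3 — prev 2 → CONFLICT
7: bank 0 row 3 — prev 0 → CONFLICT
8: bank 1 row 3 — prev 3 → HIT
9: bank 5 row 0 — prev 2 → CONFLICT
10: bank 4 row 0 — prev None → EMPTY

STATE = b0:3 b1:3 b2:- b3:- b4:0 b5:0 b6:-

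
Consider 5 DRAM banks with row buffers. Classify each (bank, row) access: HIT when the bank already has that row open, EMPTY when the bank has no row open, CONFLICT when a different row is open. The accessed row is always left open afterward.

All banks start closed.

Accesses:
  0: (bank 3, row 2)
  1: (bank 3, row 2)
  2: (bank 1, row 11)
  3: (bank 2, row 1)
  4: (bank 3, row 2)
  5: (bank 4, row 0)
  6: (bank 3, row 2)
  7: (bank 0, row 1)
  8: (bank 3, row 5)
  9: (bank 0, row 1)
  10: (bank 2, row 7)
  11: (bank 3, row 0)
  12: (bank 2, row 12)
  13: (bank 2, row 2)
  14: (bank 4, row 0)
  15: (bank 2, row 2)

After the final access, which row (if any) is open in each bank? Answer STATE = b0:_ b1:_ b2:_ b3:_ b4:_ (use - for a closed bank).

STATE = b0:1 b1:11 b2:2 b3:0 b4:0

0: bank 3 row 2 — prev None → EMPTY
1: bank 3 row 2 — prev 2 → HIT
2: bank 1 row 11 — prev None → EMPTY
3: bank 2 row 1 — prev None → EMPTY
4: bank 3 row 2 — prev 2 → HIT
5: bank 4 row 0 — prev None → EMPTY
6: bank 3 row 2 — prev 2 → HIT
7: bank 0 row 1 — prev None → EMPTY
8: bank 3 row 5 — prev 2 → CONFLICT
9: bank 0 row 1 — prev 1 → HIT
10: bank 2 row 7 — prev 1 → CONFLICT
11: bank 3 row 0 — prev 5 → CONFLICT
12: bank 2 row 12 — prev 7 → CONFLICT
13: bank 2 row 2 — prev 12 → CONFLICT
14: bank 4 row 0 — prev 0 → HIT
15: bank 2 row 2 — prev 2 → HIT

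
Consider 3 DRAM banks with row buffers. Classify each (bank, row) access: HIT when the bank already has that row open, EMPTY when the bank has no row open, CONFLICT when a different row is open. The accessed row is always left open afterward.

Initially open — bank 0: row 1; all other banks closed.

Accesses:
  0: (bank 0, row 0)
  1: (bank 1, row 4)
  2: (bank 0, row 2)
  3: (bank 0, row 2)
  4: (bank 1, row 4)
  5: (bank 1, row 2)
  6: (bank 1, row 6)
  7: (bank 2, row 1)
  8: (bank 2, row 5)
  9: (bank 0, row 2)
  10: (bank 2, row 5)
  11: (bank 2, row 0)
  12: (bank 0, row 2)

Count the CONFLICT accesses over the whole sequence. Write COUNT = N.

0: bank 0 row 0 — prev 1 → CONFLICT
1: bank 1 row 4 — prev None → EMPTY
2: bank 0 row 2 — prev 0 → CONFLICT
3: bank 0 row 2 — prev 2 → HIT
4: bank 1 row 4 — prev 4 → HIT
5: bank 1 row 2 — prev 4 → CONFLICT
6: bank 1 row 6 — prev 2 → CONFLICT
7: bank 2 row 1 — prev None → EMPTY
8: bank 2 row 5 — prev 1 → CONFLICT
9: bank 0 row 2 — prev 2 → HIT
10: bank 2 row 5 — prev 5 → HIT
11: bank 2 row 0 — prev 5 → CONFLICT
12: bank 0 row 2 — prev 2 → HIT

COUNT = 6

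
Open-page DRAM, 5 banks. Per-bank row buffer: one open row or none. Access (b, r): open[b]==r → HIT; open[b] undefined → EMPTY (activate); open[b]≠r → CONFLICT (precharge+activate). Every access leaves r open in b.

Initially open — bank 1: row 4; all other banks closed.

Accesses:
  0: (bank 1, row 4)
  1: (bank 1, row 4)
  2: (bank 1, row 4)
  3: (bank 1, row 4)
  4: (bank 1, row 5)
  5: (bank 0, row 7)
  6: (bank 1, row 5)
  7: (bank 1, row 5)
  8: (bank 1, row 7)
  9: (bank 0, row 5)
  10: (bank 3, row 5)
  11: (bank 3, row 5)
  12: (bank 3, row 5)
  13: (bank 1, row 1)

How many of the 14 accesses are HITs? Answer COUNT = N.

step 0: bank1 4->4 [HIT]
step 1: bank1 4->4 [HIT]
step 2: bank1 4->4 [HIT]
step 3: bank1 4->4 [HIT]
step 4: bank1 4->5 [CONFLICT]
step 5: bank0 None->7 [EMPTY]
step 6: bank1 5->5 [HIT]
step 7: bank1 5->5 [HIT]
step 8: bank1 5->7 [CONFLICT]
step 9: bank0 7->5 [CONFLICT]
step 10: bank3 None->5 [EMPTY]
step 11: bank3 5->5 [HIT]
step 12: bank3 5->5 [HIT]
step 13: bank1 7->1 [CONFLICT]

COUNT = 8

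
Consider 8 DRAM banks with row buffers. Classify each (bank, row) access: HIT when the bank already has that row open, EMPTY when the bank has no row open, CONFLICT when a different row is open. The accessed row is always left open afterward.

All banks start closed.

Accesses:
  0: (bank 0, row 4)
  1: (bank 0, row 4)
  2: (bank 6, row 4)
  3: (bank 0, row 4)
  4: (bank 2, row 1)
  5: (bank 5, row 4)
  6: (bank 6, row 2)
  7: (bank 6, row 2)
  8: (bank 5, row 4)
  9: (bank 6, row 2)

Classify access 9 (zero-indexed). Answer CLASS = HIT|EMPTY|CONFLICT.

CLASS = HIT

#0 (0,4) E
#1 (0,4) H  (was 4)
#2 (6,4) E
#3 (0,4) H  (was 4)
#4 (2,1) E
#5 (5,4) E
#6 (6,2) C  (was 4)
#7 (6,2) H  (was 2)
#8 (5,4) H  (was 4)
#9 (6,2) H  (was 2)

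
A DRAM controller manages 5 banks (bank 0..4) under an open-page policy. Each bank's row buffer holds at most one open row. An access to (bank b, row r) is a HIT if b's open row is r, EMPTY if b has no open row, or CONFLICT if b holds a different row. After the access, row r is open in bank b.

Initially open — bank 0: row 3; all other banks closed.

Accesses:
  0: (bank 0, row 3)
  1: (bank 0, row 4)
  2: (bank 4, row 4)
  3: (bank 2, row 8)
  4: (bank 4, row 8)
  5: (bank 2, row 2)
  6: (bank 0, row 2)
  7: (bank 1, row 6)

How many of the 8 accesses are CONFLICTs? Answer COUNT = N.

0: bank 0 row 3 — prev 3 → HIT
1: bank 0 row 4 — prev 3 → CONFLICT
2: bank 4 row 4 — prev None → EMPTY
3: bank 2 row 8 — prev None → EMPTY
4: bank 4 row 8 — prev 4 → CONFLICT
5: bank 2 row 2 — prev 8 → CONFLICT
6: bank 0 row 2 — prev 4 → CONFLICT
7: bank 1 row 6 — prev None → EMPTY

COUNT = 4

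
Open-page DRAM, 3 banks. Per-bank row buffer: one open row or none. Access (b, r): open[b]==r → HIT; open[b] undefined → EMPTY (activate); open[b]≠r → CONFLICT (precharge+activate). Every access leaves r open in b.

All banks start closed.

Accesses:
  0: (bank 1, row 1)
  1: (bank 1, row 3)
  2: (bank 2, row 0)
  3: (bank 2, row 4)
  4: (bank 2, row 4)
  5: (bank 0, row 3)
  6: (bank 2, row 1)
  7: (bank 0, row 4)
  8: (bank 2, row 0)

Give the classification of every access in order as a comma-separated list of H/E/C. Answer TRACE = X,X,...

TRACE = E,C,E,C,H,E,C,C,C

  [0] b1 r1: no row ⇒ E
  [1] b1 r3: had r1 ⇒ C
  [2] b2 r0: no row ⇒ E
  [3] b2 r4: had r0 ⇒ C
  [4] b2 r4: had r4 ⇒ H
  [5] b0 r3: no row ⇒ E
  [6] b2 r1: had r4 ⇒ C
  [7] b0 r4: had r3 ⇒ C
  [8] b2 r0: had r1 ⇒ C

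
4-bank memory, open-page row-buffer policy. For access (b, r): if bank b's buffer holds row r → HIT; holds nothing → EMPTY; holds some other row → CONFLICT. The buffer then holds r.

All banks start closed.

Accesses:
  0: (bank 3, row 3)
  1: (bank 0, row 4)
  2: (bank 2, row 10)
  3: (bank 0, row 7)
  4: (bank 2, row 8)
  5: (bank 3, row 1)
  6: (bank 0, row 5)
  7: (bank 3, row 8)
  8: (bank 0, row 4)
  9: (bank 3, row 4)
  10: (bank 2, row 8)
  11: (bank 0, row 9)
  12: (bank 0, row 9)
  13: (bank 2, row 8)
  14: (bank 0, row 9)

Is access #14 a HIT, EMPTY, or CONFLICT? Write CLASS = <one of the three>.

CLASS = HIT

0: bank 3 row 3 — prev None → EMPTY
1: bank 0 row 4 — prev None → EMPTY
2: bank 2 row 10 — prev None → EMPTY
3: bank 0 row 7 — prev 4 → CONFLICT
4: bank 2 row 8 — prev 10 → CONFLICT
5: bank 3 row 1 — prev 3 → CONFLICT
6: bank 0 row 5 — prev 7 → CONFLICT
7: bank 3 row 8 — prev 1 → CONFLICT
8: bank 0 row 4 — prev 5 → CONFLICT
9: bank 3 row 4 — prev 8 → CONFLICT
10: bank 2 row 8 — prev 8 → HIT
11: bank 0 row 9 — prev 4 → CONFLICT
12: bank 0 row 9 — prev 9 → HIT
13: bank 2 row 8 — prev 8 → HIT
14: bank 0 row 9 — prev 9 → HIT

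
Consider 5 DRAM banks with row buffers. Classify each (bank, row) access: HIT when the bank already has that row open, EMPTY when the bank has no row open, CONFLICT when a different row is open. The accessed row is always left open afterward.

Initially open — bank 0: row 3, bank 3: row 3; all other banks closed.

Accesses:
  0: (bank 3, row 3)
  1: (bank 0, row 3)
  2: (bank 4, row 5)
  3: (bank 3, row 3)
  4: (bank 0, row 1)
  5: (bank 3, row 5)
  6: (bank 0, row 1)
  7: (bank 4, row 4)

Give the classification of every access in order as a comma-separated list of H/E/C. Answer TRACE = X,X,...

step 0: bank3 3->3 [HIT]
step 1: bank0 3->3 [HIT]
step 2: bank4 None->5 [EMPTY]
step 3: bank3 3->3 [HIT]
step 4: bank0 3->1 [CONFLICT]
step 5: bank3 3->5 [CONFLICT]
step 6: bank0 1->1 [HIT]
step 7: bank4 5->4 [CONFLICT]

TRACE = H,H,E,H,C,C,H,C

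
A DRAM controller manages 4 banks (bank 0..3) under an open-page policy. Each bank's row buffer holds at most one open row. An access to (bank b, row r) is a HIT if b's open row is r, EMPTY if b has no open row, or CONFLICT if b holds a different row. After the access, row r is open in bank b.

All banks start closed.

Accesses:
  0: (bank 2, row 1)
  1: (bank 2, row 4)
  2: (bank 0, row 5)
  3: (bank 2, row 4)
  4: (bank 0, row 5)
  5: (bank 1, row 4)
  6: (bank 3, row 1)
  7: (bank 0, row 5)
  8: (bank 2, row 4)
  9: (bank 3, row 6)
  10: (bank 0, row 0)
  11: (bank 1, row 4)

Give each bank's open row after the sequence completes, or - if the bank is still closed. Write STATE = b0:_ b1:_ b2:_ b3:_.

STATE = b0:0 b1:4 b2:4 b3:6

#0 (2,1) E
#1 (2,4) C  (was 1)
#2 (0,5) E
#3 (2,4) H  (was 4)
#4 (0,5) H  (was 5)
#5 (1,4) E
#6 (3,1) E
#7 (0,5) H  (was 5)
#8 (2,4) H  (was 4)
#9 (3,6) C  (was 1)
#10 (0,0) C  (was 5)
#11 (1,4) H  (was 4)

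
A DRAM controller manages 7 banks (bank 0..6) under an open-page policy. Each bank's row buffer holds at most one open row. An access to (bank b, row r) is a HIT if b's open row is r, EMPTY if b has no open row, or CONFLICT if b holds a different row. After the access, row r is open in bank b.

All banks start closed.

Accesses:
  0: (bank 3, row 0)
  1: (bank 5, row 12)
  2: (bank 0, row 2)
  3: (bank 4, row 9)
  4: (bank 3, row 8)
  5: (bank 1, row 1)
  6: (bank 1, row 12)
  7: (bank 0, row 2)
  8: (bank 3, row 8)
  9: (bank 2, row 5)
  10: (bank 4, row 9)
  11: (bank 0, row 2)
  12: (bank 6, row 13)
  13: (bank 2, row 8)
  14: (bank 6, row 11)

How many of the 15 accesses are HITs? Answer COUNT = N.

0: bank 3 row 0 — prev None → EMPTY
1: bank 5 row 12 — prev None → EMPTY
2: bank 0 row 2 — prev None → EMPTY
3: bank 4 row 9 — prev None → EMPTY
4: bank 3 row 8 — prev 0 → CONFLICT
5: bank 1 row 1 — prev None → EMPTY
6: bank 1 row 12 — prev 1 → CONFLICT
7: bank 0 row 2 — prev 2 → HIT
8: bank 3 row 8 — prev 8 → HIT
9: bank 2 row 5 — prev None → EMPTY
10: bank 4 row 9 — prev 9 → HIT
11: bank 0 row 2 — prev 2 → HIT
12: bank 6 row 13 — prev None → EMPTY
13: bank 2 row 8 — prev 5 → CONFLICT
14: bank 6 row 11 — prev 13 → CONFLICT

COUNT = 4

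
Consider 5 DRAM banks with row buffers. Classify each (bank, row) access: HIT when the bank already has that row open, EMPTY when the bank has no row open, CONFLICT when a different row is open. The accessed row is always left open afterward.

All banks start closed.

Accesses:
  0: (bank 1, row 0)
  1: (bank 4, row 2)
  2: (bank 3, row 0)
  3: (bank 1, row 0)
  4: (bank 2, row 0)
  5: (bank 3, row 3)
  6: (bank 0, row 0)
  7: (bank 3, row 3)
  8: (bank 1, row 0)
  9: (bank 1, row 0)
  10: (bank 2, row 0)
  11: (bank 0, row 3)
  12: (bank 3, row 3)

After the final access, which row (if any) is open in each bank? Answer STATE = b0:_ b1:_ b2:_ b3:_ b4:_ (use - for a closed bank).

STATE = b0:3 b1:0 b2:0 b3:3 b4:2

#0 (1,0) E
#1 (4,2) E
#2 (3,0) E
#3 (1,0) H  (was 0)
#4 (2,0) E
#5 (3,3) C  (was 0)
#6 (0,0) E
#7 (3,3) H  (was 3)
#8 (1,0) H  (was 0)
#9 (1,0) H  (was 0)
#10 (2,0) H  (was 0)
#11 (0,3) C  (was 0)
#12 (3,3) H  (was 3)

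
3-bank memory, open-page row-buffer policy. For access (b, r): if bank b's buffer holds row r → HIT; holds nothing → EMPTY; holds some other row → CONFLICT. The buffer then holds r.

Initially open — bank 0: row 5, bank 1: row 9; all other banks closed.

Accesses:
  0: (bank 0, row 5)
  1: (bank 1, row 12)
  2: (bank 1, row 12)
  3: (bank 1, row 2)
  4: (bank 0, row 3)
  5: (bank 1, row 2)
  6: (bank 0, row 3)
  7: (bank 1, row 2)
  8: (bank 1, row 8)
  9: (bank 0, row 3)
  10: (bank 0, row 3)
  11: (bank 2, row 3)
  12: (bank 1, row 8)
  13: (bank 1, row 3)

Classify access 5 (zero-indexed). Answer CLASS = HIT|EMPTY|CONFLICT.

CLASS = HIT

step 0: bank0 5->5 [HIT]
step 1: bank1 9->12 [CONFLICT]
step 2: bank1 12->12 [HIT]
step 3: bank1 12->2 [CONFLICT]
step 4: bank0 5->3 [CONFLICT]
step 5: bank1 2->2 [HIT]
step 6: bank0 3->3 [HIT]
step 7: bank1 2->2 [HIT]
step 8: bank1 2->8 [CONFLICT]
step 9: bank0 3->3 [HIT]
step 10: bank0 3->3 [HIT]
step 11: bank2 None->3 [EMPTY]
step 12: bank1 8->8 [HIT]
step 13: bank1 8->3 [CONFLICT]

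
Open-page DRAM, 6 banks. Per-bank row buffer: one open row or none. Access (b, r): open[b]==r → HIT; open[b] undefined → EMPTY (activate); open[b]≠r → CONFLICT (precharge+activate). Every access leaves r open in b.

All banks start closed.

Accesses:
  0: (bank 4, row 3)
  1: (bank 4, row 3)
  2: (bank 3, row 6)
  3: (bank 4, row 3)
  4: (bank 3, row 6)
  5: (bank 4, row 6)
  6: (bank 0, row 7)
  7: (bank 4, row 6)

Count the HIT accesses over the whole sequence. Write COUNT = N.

  [0] b4 r3: no row ⇒ E
  [1] b4 r3: had r3 ⇒ H
  [2] b3 r6: no row ⇒ E
  [3] b4 r3: had r3 ⇒ H
  [4] b3 r6: had r6 ⇒ H
  [5] b4 r6: had r3 ⇒ C
  [6] b0 r7: no row ⇒ E
  [7] b4 r6: had r6 ⇒ H

COUNT = 4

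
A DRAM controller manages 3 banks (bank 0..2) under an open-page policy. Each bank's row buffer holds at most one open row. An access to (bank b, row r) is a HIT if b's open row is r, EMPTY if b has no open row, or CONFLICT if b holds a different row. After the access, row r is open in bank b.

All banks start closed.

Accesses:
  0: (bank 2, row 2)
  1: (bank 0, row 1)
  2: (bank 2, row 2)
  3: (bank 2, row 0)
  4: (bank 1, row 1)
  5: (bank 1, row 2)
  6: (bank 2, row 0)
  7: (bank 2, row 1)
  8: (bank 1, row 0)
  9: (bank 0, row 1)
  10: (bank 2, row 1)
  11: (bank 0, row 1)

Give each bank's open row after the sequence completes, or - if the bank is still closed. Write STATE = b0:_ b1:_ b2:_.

STATE = b0:1 b1:0 b2:1

0: bank 2 row 2 — prev None → EMPTY
1: bank 0 row 1 — prev None → EMPTY
2: bank 2 row 2 — prev 2 → HIT
3: bank 2 row 0 — prev 2 → CONFLICT
4: bank 1 row 1 — prev None → EMPTY
5: bank 1 row 2 — prev 1 → CONFLICT
6: bank 2 row 0 — prev 0 → HIT
7: bank 2 row 1 — prev 0 → CONFLICT
8: bank 1 row 0 — prev 2 → CONFLICT
9: bank 0 row 1 — prev 1 → HIT
10: bank 2 row 1 — prev 1 → HIT
11: bank 0 row 1 — prev 1 → HIT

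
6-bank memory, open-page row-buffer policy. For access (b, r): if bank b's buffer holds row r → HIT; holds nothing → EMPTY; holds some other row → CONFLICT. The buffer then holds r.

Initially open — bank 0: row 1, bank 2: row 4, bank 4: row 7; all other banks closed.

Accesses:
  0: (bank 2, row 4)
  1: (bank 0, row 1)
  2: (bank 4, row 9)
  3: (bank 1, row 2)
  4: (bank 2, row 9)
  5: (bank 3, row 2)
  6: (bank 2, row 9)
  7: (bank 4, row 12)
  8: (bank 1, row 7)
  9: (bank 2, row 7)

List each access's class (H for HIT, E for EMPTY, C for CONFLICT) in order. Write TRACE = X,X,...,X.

TRACE = H,H,C,E,C,E,H,C,C,C

0: bank 2 row 4 — prev 4 → HIT
1: bank 0 row 1 — prev 1 → HIT
2: bank 4 row 9 — prev 7 → CONFLICT
3: bank 1 row 2 — prev None → EMPTY
4: bank 2 row 9 — prev 4 → CONFLICT
5: bank 3 row 2 — prev None → EMPTY
6: bank 2 row 9 — prev 9 → HIT
7: bank 4 row 12 — prev 9 → CONFLICT
8: bank 1 row 7 — prev 2 → CONFLICT
9: bank 2 row 7 — prev 9 → CONFLICT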